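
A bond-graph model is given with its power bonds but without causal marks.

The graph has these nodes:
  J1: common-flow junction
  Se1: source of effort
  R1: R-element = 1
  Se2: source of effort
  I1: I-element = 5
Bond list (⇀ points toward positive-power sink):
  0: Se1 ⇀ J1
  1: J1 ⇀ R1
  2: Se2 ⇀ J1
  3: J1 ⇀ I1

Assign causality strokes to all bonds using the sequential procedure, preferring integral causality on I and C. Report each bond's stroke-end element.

bond 0 stroke→J1  (Se1 (Se) sets effort on bond)
bond 2 stroke→J1  (Se2 fixes effort; stroke away)
bond 3 stroke→I1  (I1 integral (f out))
bond 1 stroke→J1  (J1 flow already set via bond 3)

#0 stroke→J1
#1 stroke→J1
#2 stroke→J1
#3 stroke→I1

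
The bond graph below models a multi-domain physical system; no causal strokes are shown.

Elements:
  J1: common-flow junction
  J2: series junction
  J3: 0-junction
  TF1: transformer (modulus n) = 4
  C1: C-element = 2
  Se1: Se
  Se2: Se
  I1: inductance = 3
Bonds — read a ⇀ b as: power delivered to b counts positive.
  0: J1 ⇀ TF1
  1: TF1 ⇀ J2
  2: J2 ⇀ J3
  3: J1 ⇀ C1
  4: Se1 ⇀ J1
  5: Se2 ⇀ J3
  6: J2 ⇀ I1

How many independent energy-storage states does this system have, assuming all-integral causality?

2  (C1, I1 all integral)

b4 stroke at J1  (source Se1 imposes e)
b5 stroke at J3  (Se2: effort source, stroke at far end)
b2 stroke at J2  (J3 effort already set via bond 5)
b3 stroke at J1  (C1: C, integral causality)
b0 stroke at TF1  (J1: last free bond brings flow in)
b1 stroke at J2  (TF1: transformer flips bond 0)
b6 stroke at I1  (J2 needs exactly one f-in)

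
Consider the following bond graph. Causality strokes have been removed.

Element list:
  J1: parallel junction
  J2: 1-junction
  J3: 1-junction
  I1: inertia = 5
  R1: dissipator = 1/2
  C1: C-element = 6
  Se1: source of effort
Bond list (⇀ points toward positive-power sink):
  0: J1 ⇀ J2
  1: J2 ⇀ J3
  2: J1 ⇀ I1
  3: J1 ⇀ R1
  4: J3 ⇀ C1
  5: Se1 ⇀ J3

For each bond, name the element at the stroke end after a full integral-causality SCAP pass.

β5 stroke at J3  (Se1 fixes effort; stroke away)
β2 stroke at I1  (prefer integral on I1)
β4 stroke at J3  (C1 outputs effort q/C1)
β1 stroke at J2  (only one flow-in slot at J3)
β0 stroke at J1  (closing 1-jn rule on J2)
β3 stroke at R1  (J1: bond 0 brought effort, rest push out)

#0 stroke at J1
#1 stroke at J2
#2 stroke at I1
#3 stroke at R1
#4 stroke at J3
#5 stroke at J3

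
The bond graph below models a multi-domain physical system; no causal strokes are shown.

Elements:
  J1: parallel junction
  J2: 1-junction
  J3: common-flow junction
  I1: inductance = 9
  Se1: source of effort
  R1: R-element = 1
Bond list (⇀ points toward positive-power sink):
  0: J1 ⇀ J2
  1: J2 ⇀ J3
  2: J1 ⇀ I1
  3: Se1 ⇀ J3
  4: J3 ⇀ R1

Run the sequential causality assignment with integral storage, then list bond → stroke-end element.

bond 3 →J3  (source Se1 imposes e)
bond 2 →I1  (I1 outputs flow p/I1)
bond 0 →J1  (J1 needs exactly one e-in)
bond 1 →J2  (common-f at J2 fixed by 0)
bond 4 →J3  (1-jn J3 has f-setter on 1)

bond 0 stroke at J1
bond 1 stroke at J2
bond 2 stroke at I1
bond 3 stroke at J3
bond 4 stroke at J3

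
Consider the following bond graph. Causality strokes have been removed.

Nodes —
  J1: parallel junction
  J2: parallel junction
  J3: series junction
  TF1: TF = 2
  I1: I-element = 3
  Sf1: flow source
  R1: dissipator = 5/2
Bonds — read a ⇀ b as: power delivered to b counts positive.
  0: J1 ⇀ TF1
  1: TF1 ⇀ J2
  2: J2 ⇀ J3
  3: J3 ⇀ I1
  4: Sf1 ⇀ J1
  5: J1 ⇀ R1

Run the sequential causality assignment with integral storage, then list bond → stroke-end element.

#0 |TF1
#1 |J2
#2 |J3
#3 |I1
#4 |Sf1
#5 |J1

#4 →Sf1  (source Sf1 imposes f)
#3 →I1  (I1 outputs flow p/I1)
#2 →J3  (common-f at J3 fixed by 3)
#1 →J2  (J2 needs exactly one e-in)
#0 →TF1  (through TF1, causality passes straight; one stroke at TF1)
#5 →J1  (J1: last free bond brings effort in)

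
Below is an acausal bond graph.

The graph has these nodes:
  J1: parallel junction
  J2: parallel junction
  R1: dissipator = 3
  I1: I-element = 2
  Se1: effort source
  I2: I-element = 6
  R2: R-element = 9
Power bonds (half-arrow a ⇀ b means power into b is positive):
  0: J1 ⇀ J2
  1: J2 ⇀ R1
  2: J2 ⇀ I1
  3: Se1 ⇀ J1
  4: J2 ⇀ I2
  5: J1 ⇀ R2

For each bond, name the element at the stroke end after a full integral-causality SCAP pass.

b3 stroke at J1  (Se1: effort source, stroke at far end)
b0 stroke at J2  (J1: bond 3 brought effort, rest push out)
b5 stroke at R2  (common-e at J1 fixed by 3)
b1 stroke at R1  (J2 effort already set via bond 0)
b2 stroke at I1  (J2 effort already set via bond 0)
b4 stroke at I2  (common-e at J2 fixed by 0)

b0 |J2
b1 |R1
b2 |I1
b3 |J1
b4 |I2
b5 |R2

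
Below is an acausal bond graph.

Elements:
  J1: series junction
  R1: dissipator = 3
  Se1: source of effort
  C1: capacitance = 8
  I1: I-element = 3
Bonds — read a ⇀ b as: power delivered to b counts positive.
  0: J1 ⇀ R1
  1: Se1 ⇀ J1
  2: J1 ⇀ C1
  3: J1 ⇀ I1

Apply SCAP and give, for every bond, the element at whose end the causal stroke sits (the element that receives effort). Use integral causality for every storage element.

#1 stroke→J1  (Se1 (Se) sets effort on bond)
#2 stroke→J1  (C1 integral (e out))
#3 stroke→I1  (prefer integral on I1)
#0 stroke→J1  (J1 flow already set via bond 3)

β0 stroke→J1
β1 stroke→J1
β2 stroke→J1
β3 stroke→I1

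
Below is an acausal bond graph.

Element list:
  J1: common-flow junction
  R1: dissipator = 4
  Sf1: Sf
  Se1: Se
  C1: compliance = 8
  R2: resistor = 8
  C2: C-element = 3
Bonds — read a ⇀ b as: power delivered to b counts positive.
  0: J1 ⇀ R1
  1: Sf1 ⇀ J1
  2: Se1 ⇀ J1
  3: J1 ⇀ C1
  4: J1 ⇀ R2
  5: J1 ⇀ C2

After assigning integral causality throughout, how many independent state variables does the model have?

2  (C1, C2 all integral)

b1 stroke at Sf1  (Sf1 (Sf) sets flow on bond)
b2 stroke at J1  (Se1 (Se) sets effort on bond)
b0 stroke at J1  (J1 flow already set via bond 1)
b3 stroke at J1  (J1: bond 1 brought flow, rest push out)
b4 stroke at J1  (common-f at J1 fixed by 1)
b5 stroke at J1  (1-jn J1 has f-setter on 1)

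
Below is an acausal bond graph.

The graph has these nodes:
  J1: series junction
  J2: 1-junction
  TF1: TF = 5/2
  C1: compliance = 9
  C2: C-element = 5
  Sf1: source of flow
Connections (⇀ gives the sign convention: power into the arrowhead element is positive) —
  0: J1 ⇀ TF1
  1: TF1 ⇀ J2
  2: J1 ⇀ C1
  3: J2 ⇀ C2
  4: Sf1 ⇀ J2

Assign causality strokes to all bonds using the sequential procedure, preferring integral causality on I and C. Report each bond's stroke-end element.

bond 4 stroke at Sf1  (Sf1: flow source, stroke at near end)
bond 1 stroke at J2  (J2: bond 4 brought flow, rest push out)
bond 3 stroke at J2  (1-jn J2 has f-setter on 4)
bond 0 stroke at TF1  (TF1 one-in-one-out from 1)
bond 2 stroke at J1  (common-f at J1 fixed by 0)

bond 0 →TF1
bond 1 →J2
bond 2 →J1
bond 3 →J2
bond 4 →Sf1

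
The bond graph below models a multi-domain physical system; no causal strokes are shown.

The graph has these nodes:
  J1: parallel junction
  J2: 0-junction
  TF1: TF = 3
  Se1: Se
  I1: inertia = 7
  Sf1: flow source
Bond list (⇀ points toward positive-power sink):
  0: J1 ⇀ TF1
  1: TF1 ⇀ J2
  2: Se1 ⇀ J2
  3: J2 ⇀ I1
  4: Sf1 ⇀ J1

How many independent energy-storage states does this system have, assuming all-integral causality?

bond 2 stroke at J2  (Se1: effort source, stroke at far end)
bond 4 stroke at Sf1  (source Sf1 imposes f)
bond 0 stroke at J1  (only one effort-in slot at J1)
bond 1 stroke at TF1  (J2: bond 2 brought effort, rest push out)
bond 3 stroke at I1  (0-jn J2 has e-setter on 2)

1  (I1 all integral)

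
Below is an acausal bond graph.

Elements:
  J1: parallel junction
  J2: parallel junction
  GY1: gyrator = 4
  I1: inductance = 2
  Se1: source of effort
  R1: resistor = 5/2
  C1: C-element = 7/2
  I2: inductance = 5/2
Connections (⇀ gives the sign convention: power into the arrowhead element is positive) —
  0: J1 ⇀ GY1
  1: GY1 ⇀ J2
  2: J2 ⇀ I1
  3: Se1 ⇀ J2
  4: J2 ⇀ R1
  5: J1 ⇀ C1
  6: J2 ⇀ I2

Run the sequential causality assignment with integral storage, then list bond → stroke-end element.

bond 0 →GY1
bond 1 →GY1
bond 2 →I1
bond 3 →J2
bond 4 →R1
bond 5 →J1
bond 6 →I2

#3 →J2  (source Se1 imposes e)
#1 →GY1  (0-jn J2 has e-setter on 3)
#2 →I1  (common-e at J2 fixed by 3)
#4 →R1  (J2: bond 3 brought effort, rest push out)
#6 →I2  (J2: bond 3 brought effort, rest push out)
#0 →GY1  (GY1 both-in/both-out from 1)
#5 →J1  (only one effort-in slot at J1)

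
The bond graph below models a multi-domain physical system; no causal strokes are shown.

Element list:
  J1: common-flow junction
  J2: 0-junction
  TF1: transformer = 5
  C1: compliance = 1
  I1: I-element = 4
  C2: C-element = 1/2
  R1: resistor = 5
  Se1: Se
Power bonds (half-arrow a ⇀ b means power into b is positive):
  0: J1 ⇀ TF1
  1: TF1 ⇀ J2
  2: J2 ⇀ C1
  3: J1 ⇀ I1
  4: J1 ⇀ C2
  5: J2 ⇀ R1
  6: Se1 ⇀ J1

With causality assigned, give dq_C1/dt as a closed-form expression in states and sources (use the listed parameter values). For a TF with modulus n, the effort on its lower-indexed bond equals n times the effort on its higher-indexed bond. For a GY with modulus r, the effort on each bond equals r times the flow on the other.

b6 |J1  (Se1 (Se) sets effort on bond)
b2 |J2  (C1 outputs effort q/C1)
b1 |TF1  (common-e at J2 fixed by 2)
b5 |R1  (J2: bond 2 brought effort, rest push out)
b0 |J1  (TF1: transformer flips bond 1)
b3 |I1  (I1 integral (f out))
b4 |J1  (1-jn J1 has f-setter on 3)

dq_C1/dt = 5*p_I1/4 - q_C1/5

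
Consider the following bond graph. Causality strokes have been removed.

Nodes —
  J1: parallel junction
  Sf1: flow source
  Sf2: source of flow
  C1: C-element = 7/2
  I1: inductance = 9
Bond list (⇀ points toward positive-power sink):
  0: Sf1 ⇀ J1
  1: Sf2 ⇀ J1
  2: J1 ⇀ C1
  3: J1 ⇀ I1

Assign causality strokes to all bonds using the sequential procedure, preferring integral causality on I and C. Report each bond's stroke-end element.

β0 stroke→Sf1  (Sf1 (Sf) sets flow on bond)
β1 stroke→Sf2  (Sf2: flow source, stroke at near end)
β2 stroke→J1  (prefer integral on C1)
β3 stroke→I1  (0-jn J1 has e-setter on 2)

b0 →Sf1
b1 →Sf2
b2 →J1
b3 →I1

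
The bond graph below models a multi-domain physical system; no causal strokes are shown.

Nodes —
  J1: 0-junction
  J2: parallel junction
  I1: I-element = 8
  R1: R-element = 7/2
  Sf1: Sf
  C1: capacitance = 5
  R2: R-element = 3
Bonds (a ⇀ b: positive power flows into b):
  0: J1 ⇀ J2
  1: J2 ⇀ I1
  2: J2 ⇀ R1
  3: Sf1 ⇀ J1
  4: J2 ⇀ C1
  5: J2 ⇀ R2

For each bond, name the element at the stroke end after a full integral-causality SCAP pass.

β3 stroke at Sf1  (source Sf1 imposes f)
β0 stroke at J1  (J1 needs exactly one e-in)
β1 stroke at I1  (I1: I, integral causality)
β4 stroke at J2  (prefer integral on C1)
β2 stroke at R1  (J2: bond 4 brought effort, rest push out)
β5 stroke at R2  (J2 effort already set via bond 4)

bond 0 →J1
bond 1 →I1
bond 2 →R1
bond 3 →Sf1
bond 4 →J2
bond 5 →R2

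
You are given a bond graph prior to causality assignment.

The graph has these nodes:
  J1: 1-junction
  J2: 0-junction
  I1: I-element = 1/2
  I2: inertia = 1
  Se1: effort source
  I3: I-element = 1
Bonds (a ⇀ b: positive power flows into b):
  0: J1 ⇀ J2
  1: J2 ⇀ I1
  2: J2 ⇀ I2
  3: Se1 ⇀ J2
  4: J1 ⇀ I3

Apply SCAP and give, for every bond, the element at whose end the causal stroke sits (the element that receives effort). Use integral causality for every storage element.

bond 0 |J1
bond 1 |I1
bond 2 |I2
bond 3 |J2
bond 4 |I3

bond 3 |J2  (source Se1 imposes e)
bond 0 |J1  (0-jn J2 has e-setter on 3)
bond 1 |I1  (common-e at J2 fixed by 3)
bond 2 |I2  (common-e at J2 fixed by 3)
bond 4 |I3  (J1: last free bond brings flow in)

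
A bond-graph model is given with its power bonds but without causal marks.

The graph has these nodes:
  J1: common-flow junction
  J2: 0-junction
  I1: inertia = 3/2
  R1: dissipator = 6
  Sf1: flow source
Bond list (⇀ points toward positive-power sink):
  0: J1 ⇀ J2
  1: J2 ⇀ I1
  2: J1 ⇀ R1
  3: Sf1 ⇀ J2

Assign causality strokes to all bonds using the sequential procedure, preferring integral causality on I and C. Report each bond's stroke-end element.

#3 |Sf1  (source Sf1 imposes f)
#1 |I1  (I1: I, integral causality)
#0 |J2  (J2 needs exactly one e-in)
#2 |J1  (1-jn J1 has f-setter on 0)

b0 |J2
b1 |I1
b2 |J1
b3 |Sf1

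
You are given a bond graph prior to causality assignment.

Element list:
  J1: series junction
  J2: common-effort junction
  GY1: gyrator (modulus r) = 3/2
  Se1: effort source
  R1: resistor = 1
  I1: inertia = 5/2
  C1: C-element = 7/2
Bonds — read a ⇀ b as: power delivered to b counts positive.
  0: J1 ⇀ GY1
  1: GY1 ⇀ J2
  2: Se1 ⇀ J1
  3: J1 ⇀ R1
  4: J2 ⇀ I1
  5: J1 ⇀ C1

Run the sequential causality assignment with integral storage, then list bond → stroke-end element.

#2 stroke→J1  (Se1 (Se) sets effort on bond)
#4 stroke→I1  (I1 outputs flow p/I1)
#1 stroke→J2  (J2: last free bond brings effort in)
#0 stroke→J1  (through GY1, causality inverts; strokes same side of GY1)
#5 stroke→J1  (prefer integral on C1)
#3 stroke→R1  (closing 1-jn rule on J1)

β0 |J1
β1 |J2
β2 |J1
β3 |R1
β4 |I1
β5 |J1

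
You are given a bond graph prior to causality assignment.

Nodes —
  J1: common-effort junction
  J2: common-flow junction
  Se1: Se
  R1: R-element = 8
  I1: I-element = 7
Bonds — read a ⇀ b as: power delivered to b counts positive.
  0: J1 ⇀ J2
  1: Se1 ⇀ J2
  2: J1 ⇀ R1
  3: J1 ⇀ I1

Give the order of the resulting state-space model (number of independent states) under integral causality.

1  (I1 all integral)

bond 1 stroke→J2  (Se1 (Se) sets effort on bond)
bond 0 stroke→J1  (J2 needs exactly one f-in)
bond 2 stroke→R1  (common-e at J1 fixed by 0)
bond 3 stroke→I1  (common-e at J1 fixed by 0)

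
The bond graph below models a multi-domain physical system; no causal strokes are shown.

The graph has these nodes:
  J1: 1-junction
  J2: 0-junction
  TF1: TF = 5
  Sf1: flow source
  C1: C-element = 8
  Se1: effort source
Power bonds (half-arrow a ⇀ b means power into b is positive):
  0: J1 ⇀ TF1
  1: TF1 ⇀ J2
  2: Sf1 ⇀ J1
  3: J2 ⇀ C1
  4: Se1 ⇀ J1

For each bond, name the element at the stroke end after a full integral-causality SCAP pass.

bond 2 →Sf1  (Sf1 fixes flow; stroke at Sf1)
bond 4 →J1  (Se1: effort source, stroke at far end)
bond 0 →J1  (J1 flow already set via bond 2)
bond 1 →TF1  (TF TF1: opposite of bond 0)
bond 3 →J2  (J2 needs exactly one e-in)

#0 |J1
#1 |TF1
#2 |Sf1
#3 |J2
#4 |J1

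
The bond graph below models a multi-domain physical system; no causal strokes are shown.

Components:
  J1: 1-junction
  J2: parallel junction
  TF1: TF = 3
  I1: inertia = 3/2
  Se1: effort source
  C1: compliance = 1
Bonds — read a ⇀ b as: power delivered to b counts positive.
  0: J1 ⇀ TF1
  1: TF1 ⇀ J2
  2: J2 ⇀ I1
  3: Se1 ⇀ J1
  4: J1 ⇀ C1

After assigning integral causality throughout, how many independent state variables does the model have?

bond 3 stroke→J1  (Se1 fixes effort; stroke away)
bond 2 stroke→I1  (I1 outputs flow p/I1)
bond 1 stroke→J2  (only one effort-in slot at J2)
bond 0 stroke→TF1  (TF1: transformer flips bond 1)
bond 4 stroke→J1  (J1: bond 0 brought flow, rest push out)

2  (C1, I1 all integral)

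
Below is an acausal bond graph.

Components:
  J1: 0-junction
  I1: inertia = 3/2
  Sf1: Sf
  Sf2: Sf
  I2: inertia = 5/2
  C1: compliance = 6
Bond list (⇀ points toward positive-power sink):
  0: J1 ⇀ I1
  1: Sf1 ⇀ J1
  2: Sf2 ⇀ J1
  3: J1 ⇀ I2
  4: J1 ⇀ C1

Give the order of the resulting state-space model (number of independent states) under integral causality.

3  (C1, I1, I2 all integral)

bond 1 stroke at Sf1  (Sf1 fixes flow; stroke at Sf1)
bond 2 stroke at Sf2  (Sf2: flow source, stroke at near end)
bond 0 stroke at I1  (prefer integral on I1)
bond 3 stroke at I2  (I2 outputs flow p/I2)
bond 4 stroke at J1  (only one effort-in slot at J1)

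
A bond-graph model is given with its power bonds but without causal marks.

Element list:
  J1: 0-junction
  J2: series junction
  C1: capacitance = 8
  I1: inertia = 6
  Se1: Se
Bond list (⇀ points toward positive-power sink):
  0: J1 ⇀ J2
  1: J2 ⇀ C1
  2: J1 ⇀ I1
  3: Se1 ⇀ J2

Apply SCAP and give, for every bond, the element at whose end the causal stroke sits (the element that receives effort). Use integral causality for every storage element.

bond 0 →J1
bond 1 →J2
bond 2 →I1
bond 3 →J2

bond 3 →J2  (Se1: effort source, stroke at far end)
bond 1 →J2  (C1 outputs effort q/C1)
bond 0 →J1  (J2 needs exactly one f-in)
bond 2 →I1  (0-jn J1 has e-setter on 0)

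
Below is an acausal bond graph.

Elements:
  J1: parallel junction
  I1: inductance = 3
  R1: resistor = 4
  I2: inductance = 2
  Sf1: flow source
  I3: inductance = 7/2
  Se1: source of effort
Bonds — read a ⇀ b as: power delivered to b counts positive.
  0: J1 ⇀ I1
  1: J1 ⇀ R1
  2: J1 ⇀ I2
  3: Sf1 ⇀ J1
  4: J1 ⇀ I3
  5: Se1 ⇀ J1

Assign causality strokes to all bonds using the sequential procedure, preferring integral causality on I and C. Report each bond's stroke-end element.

#3 |Sf1  (Sf1 fixes flow; stroke at Sf1)
#5 |J1  (Se1 fixes effort; stroke away)
#0 |I1  (J1: bond 5 brought effort, rest push out)
#1 |R1  (common-e at J1 fixed by 5)
#2 |I2  (J1 effort already set via bond 5)
#4 |I3  (J1: bond 5 brought effort, rest push out)

b0 |I1
b1 |R1
b2 |I2
b3 |Sf1
b4 |I3
b5 |J1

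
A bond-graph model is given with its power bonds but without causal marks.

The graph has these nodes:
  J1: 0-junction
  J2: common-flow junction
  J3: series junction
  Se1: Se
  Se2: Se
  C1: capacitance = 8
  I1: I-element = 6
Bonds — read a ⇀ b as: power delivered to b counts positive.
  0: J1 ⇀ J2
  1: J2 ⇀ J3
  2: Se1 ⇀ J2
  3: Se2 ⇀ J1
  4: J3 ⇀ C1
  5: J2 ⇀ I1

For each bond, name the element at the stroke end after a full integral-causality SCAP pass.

#0 stroke→J2
#1 stroke→J2
#2 stroke→J2
#3 stroke→J1
#4 stroke→J3
#5 stroke→I1

b2 →J2  (Se1 (Se) sets effort on bond)
b3 →J1  (Se2: effort source, stroke at far end)
b0 →J2  (J1: bond 3 brought effort, rest push out)
b4 →J3  (prefer integral on C1)
b1 →J2  (closing 1-jn rule on J3)
b5 →I1  (only one flow-in slot at J2)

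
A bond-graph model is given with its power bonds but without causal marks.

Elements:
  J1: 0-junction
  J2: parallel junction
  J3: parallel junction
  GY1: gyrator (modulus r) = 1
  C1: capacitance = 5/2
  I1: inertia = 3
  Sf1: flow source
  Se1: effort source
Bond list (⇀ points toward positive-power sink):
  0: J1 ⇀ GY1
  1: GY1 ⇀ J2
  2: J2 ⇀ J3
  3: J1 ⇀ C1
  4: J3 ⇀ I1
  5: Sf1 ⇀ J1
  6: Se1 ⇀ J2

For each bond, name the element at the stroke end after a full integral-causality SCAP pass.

#0 →GY1
#1 →GY1
#2 →J3
#3 →J1
#4 →I1
#5 →Sf1
#6 →J2

β5 stroke→Sf1  (source Sf1 imposes f)
β6 stroke→J2  (Se1 fixes effort; stroke away)
β1 stroke→GY1  (common-e at J2 fixed by 6)
β2 stroke→J3  (common-e at J2 fixed by 6)
β4 stroke→I1  (0-jn J3 has e-setter on 2)
β0 stroke→GY1  (GY1 both-in/both-out from 1)
β3 stroke→J1  (closing 0-jn rule on J1)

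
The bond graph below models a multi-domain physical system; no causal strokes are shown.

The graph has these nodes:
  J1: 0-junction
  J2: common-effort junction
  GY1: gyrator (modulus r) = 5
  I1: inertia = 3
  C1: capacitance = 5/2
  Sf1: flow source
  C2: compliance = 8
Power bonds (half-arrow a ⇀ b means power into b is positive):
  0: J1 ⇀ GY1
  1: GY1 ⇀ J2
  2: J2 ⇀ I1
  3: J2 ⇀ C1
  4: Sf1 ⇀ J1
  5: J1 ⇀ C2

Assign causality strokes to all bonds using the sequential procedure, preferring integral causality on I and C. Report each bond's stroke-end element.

#4 stroke at Sf1  (Sf1 fixes flow; stroke at Sf1)
#2 stroke at I1  (I1 outputs flow p/I1)
#3 stroke at J2  (prefer integral on C1)
#1 stroke at GY1  (0-jn J2 has e-setter on 3)
#0 stroke at GY1  (GY1: gyrator matches bond 1)
#5 stroke at J1  (only one effort-in slot at J1)

β0 →GY1
β1 →GY1
β2 →I1
β3 →J2
β4 →Sf1
β5 →J1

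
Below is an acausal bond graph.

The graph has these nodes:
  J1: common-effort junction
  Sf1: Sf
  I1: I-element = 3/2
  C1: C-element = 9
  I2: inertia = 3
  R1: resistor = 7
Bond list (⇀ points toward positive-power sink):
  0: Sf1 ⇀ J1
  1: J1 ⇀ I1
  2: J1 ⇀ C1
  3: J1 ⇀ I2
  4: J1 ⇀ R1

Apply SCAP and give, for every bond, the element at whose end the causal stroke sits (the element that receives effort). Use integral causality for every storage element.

β0 →Sf1  (Sf1 (Sf) sets flow on bond)
β1 →I1  (I1: I, integral causality)
β2 →J1  (C1 outputs effort q/C1)
β3 →I2  (J1: bond 2 brought effort, rest push out)
β4 →R1  (J1: bond 2 brought effort, rest push out)

#0 |Sf1
#1 |I1
#2 |J1
#3 |I2
#4 |R1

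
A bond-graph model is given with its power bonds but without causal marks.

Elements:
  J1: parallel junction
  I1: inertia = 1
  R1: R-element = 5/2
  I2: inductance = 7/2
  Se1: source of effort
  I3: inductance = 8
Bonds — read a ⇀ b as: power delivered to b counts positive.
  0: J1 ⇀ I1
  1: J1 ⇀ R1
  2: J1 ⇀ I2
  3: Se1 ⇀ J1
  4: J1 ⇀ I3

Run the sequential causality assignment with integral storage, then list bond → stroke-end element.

b0 stroke at I1
b1 stroke at R1
b2 stroke at I2
b3 stroke at J1
b4 stroke at I3

β3 |J1  (Se1: effort source, stroke at far end)
β0 |I1  (common-e at J1 fixed by 3)
β1 |R1  (J1 effort already set via bond 3)
β2 |I2  (J1: bond 3 brought effort, rest push out)
β4 |I3  (J1: bond 3 brought effort, rest push out)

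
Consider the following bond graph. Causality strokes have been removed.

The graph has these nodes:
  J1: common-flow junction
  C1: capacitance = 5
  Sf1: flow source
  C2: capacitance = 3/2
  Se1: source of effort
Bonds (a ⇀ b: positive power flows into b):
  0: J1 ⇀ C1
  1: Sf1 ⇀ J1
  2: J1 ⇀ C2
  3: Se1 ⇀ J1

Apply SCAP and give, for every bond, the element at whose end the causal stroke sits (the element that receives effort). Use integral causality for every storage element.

bond 1 →Sf1  (source Sf1 imposes f)
bond 3 →J1  (Se1 (Se) sets effort on bond)
bond 0 →J1  (1-jn J1 has f-setter on 1)
bond 2 →J1  (1-jn J1 has f-setter on 1)

#0 |J1
#1 |Sf1
#2 |J1
#3 |J1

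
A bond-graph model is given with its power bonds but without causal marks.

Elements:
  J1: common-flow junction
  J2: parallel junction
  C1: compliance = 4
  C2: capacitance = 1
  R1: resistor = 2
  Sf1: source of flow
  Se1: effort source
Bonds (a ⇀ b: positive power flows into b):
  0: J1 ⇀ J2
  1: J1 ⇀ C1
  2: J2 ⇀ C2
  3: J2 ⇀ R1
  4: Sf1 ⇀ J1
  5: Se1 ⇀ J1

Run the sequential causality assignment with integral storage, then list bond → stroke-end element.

b4 stroke→Sf1  (source Sf1 imposes f)
b5 stroke→J1  (Se1 (Se) sets effort on bond)
b0 stroke→J1  (common-f at J1 fixed by 4)
b1 stroke→J1  (common-f at J1 fixed by 4)
b2 stroke→J2  (C2 outputs effort q/C2)
b3 stroke→R1  (J2 effort already set via bond 2)

#0 |J1
#1 |J1
#2 |J2
#3 |R1
#4 |Sf1
#5 |J1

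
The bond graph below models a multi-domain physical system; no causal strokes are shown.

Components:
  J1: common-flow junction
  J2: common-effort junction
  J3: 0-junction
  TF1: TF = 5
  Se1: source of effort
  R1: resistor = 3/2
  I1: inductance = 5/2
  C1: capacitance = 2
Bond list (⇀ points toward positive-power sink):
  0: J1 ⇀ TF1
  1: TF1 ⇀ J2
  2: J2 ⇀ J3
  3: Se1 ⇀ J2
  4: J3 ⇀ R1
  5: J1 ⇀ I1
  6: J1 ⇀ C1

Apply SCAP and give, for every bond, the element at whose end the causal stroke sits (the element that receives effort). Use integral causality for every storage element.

β0 |J1
β1 |TF1
β2 |J3
β3 |J2
β4 |R1
β5 |I1
β6 |J1

b3 stroke at J2  (Se1 (Se) sets effort on bond)
b1 stroke at TF1  (0-jn J2 has e-setter on 3)
b2 stroke at J3  (J2 effort already set via bond 3)
b4 stroke at R1  (J3: bond 2 brought effort, rest push out)
b0 stroke at J1  (TF TF1: opposite of bond 1)
b5 stroke at I1  (I1: I, integral causality)
b6 stroke at J1  (common-f at J1 fixed by 5)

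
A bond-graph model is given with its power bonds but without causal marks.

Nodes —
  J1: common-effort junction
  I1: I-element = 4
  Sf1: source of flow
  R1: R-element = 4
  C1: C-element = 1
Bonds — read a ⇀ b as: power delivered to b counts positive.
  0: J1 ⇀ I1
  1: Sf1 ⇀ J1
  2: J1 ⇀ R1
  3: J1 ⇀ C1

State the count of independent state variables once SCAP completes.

2  (C1, I1 all integral)

bond 1 stroke at Sf1  (Sf1 fixes flow; stroke at Sf1)
bond 0 stroke at I1  (I1 outputs flow p/I1)
bond 3 stroke at J1  (C1 integral (e out))
bond 2 stroke at R1  (common-e at J1 fixed by 3)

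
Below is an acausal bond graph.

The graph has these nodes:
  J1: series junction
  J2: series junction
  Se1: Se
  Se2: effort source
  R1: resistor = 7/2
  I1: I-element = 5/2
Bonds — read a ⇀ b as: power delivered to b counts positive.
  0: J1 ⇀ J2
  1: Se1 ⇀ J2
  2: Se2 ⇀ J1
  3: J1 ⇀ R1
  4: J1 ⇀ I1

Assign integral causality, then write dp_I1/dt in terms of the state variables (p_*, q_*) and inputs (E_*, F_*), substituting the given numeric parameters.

dp_I1/dt = E_Se1 + E_Se2 - 7*p_I1/5

b1 stroke→J2  (source Se1 imposes e)
b2 stroke→J1  (Se2: effort source, stroke at far end)
b0 stroke→J1  (only one flow-in slot at J2)
b4 stroke→I1  (prefer integral on I1)
b3 stroke→J1  (1-jn J1 has f-setter on 4)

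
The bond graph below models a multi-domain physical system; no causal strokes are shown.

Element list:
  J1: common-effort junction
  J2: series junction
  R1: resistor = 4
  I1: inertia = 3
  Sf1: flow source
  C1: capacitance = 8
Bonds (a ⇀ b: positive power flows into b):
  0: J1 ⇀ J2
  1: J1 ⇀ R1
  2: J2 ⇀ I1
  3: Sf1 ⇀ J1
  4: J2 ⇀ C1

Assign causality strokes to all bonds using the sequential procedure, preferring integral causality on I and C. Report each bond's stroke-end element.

bond 0 stroke→J2
bond 1 stroke→J1
bond 2 stroke→I1
bond 3 stroke→Sf1
bond 4 stroke→J2

bond 3 |Sf1  (source Sf1 imposes f)
bond 2 |I1  (I1 outputs flow p/I1)
bond 0 |J2  (1-jn J2 has f-setter on 2)
bond 4 |J2  (common-f at J2 fixed by 2)
bond 1 |J1  (only one effort-in slot at J1)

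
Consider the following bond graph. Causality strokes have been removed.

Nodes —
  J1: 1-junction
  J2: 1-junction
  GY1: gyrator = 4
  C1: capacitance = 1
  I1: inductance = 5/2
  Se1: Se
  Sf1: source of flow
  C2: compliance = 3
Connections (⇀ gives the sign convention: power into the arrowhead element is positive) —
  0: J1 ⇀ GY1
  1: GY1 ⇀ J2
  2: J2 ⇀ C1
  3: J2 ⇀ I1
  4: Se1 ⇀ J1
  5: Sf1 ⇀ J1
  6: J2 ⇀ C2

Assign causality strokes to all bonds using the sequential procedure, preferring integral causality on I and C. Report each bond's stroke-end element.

#4 stroke at J1  (source Se1 imposes e)
#5 stroke at Sf1  (Sf1 fixes flow; stroke at Sf1)
#0 stroke at J1  (J1 flow already set via bond 5)
#1 stroke at J2  (GY GY1: same side as bond 0)
#2 stroke at J2  (prefer integral on C1)
#3 stroke at I1  (prefer integral on I1)
#6 stroke at J2  (J2 flow already set via bond 3)

#0 →J1
#1 →J2
#2 →J2
#3 →I1
#4 →J1
#5 →Sf1
#6 →J2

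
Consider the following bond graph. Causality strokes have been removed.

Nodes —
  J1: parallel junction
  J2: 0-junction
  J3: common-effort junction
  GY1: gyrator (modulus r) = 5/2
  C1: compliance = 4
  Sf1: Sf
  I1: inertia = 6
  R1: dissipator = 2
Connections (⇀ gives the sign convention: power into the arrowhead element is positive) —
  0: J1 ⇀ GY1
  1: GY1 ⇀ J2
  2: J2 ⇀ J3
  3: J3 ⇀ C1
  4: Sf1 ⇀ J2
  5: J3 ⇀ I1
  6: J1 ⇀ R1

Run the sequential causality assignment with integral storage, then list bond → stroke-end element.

bond 0 →GY1
bond 1 →GY1
bond 2 →J2
bond 3 →J3
bond 4 →Sf1
bond 5 →I1
bond 6 →J1

#4 stroke→Sf1  (Sf1 fixes flow; stroke at Sf1)
#3 stroke→J3  (C1: C, integral causality)
#2 stroke→J2  (0-jn J3 has e-setter on 3)
#5 stroke→I1  (common-e at J3 fixed by 3)
#1 stroke→GY1  (J2 effort already set via bond 2)
#0 stroke→GY1  (through GY1, causality inverts; strokes same side of GY1)
#6 stroke→J1  (only one effort-in slot at J1)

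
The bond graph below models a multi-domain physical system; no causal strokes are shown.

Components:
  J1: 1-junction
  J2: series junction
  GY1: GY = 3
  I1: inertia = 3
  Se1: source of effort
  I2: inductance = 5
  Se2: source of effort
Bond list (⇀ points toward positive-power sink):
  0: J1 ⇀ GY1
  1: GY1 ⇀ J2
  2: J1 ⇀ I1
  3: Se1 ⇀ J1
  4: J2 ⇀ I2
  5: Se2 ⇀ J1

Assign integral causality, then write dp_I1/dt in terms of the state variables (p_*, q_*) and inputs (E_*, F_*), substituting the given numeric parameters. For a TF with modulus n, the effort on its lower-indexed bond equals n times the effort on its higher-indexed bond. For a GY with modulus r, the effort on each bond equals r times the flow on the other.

#3 →J1  (Se1 fixes effort; stroke away)
#5 →J1  (source Se2 imposes e)
#2 →I1  (I1: I, integral causality)
#0 →J1  (1-jn J1 has f-setter on 2)
#1 →J2  (GY GY1: same side as bond 0)
#4 →I2  (only one flow-in slot at J2)

dp_I1/dt = E_Se1 + E_Se2 - 3*p_I2/5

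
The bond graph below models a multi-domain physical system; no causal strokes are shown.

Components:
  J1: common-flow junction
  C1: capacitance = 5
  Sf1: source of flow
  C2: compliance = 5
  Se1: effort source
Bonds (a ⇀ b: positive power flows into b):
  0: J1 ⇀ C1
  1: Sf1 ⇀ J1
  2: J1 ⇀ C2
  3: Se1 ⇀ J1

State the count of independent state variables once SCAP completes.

β1 |Sf1  (Sf1 fixes flow; stroke at Sf1)
β3 |J1  (Se1 (Se) sets effort on bond)
β0 |J1  (1-jn J1 has f-setter on 1)
β2 |J1  (J1 flow already set via bond 1)

2  (C1, C2 all integral)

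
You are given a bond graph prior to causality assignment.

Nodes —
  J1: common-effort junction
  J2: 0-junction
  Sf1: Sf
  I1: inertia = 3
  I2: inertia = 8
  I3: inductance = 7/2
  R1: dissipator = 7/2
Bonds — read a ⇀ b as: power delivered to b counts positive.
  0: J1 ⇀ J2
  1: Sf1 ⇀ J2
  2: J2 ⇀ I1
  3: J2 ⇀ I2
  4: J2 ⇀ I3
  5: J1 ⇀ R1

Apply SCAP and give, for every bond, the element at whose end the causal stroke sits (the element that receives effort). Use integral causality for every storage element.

#1 stroke→Sf1  (Sf1 fixes flow; stroke at Sf1)
#2 stroke→I1  (I1 outputs flow p/I1)
#3 stroke→I2  (prefer integral on I2)
#4 stroke→I3  (I3 integral (f out))
#0 stroke→J2  (closing 0-jn rule on J2)
#5 stroke→J1  (J1: last free bond brings effort in)

#0 stroke→J2
#1 stroke→Sf1
#2 stroke→I1
#3 stroke→I2
#4 stroke→I3
#5 stroke→J1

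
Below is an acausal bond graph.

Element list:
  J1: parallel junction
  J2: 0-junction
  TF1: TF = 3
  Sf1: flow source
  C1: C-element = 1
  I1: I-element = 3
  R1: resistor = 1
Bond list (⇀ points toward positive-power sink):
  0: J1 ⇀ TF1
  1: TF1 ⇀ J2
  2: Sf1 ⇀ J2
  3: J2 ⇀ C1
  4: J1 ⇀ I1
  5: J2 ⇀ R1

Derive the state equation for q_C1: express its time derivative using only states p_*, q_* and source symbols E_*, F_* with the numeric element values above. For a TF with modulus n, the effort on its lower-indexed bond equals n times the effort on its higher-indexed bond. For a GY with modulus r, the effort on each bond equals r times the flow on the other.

dq_C1/dt = F_Sf1 - p_I1 - q_C1

#2 →Sf1  (source Sf1 imposes f)
#3 →J2  (C1: C, integral causality)
#1 →TF1  (common-e at J2 fixed by 3)
#5 →R1  (0-jn J2 has e-setter on 3)
#0 →J1  (TF1: transformer flips bond 1)
#4 →I1  (common-e at J1 fixed by 0)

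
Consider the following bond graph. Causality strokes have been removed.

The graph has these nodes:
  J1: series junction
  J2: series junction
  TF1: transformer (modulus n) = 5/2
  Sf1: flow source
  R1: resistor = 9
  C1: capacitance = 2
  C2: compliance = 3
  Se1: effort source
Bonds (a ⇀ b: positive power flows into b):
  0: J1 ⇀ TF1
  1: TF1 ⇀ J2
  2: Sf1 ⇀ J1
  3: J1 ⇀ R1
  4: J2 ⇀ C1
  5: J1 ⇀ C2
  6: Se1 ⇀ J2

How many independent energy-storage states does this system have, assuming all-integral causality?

β2 →Sf1  (Sf1 (Sf) sets flow on bond)
β6 →J2  (Se1: effort source, stroke at far end)
β0 →J1  (J1 flow already set via bond 2)
β3 →J1  (1-jn J1 has f-setter on 2)
β5 →J1  (J1 flow already set via bond 2)
β1 →TF1  (through TF1, causality passes straight; one stroke at TF1)
β4 →J2  (common-f at J2 fixed by 1)

2  (C1, C2 all integral)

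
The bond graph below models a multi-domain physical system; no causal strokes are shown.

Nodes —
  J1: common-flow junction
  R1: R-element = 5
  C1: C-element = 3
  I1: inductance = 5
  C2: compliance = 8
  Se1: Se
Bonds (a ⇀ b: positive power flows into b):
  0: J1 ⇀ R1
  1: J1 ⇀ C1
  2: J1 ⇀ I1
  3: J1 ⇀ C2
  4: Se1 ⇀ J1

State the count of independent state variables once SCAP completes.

3  (C1, C2, I1 all integral)

β4 |J1  (Se1 (Se) sets effort on bond)
β1 |J1  (C1: C, integral causality)
β2 |I1  (I1 integral (f out))
β0 |J1  (J1: bond 2 brought flow, rest push out)
β3 |J1  (1-jn J1 has f-setter on 2)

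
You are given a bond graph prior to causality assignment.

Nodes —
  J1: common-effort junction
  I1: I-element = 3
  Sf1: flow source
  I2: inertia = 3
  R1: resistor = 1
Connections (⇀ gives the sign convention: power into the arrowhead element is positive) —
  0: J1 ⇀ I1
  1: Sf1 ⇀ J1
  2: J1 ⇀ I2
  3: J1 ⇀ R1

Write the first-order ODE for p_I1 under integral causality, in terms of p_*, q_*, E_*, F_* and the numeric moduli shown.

dp_I1/dt = F_Sf1 - p_I1/3 - p_I2/3

β1 →Sf1  (Sf1: flow source, stroke at near end)
β0 →I1  (I1: I, integral causality)
β2 →I2  (I2 outputs flow p/I2)
β3 →J1  (closing 0-jn rule on J1)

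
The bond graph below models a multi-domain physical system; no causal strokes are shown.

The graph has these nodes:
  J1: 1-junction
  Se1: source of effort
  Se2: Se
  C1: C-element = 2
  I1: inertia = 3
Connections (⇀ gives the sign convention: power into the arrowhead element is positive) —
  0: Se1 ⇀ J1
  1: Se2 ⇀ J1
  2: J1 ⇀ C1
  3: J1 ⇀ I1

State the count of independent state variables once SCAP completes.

bond 0 →J1  (Se1 fixes effort; stroke away)
bond 1 →J1  (source Se2 imposes e)
bond 2 →J1  (C1 outputs effort q/C1)
bond 3 →I1  (J1: last free bond brings flow in)

2  (C1, I1 all integral)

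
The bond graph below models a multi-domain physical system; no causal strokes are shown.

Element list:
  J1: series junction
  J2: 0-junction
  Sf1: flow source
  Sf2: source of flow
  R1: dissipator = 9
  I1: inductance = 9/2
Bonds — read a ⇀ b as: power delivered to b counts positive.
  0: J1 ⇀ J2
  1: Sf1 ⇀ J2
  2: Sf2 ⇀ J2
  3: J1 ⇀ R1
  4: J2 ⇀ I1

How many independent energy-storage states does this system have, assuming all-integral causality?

1  (I1 all integral)

bond 1 |Sf1  (Sf1 fixes flow; stroke at Sf1)
bond 2 |Sf2  (Sf2 fixes flow; stroke at Sf2)
bond 4 |I1  (I1: I, integral causality)
bond 0 |J2  (only one effort-in slot at J2)
bond 3 |J1  (1-jn J1 has f-setter on 0)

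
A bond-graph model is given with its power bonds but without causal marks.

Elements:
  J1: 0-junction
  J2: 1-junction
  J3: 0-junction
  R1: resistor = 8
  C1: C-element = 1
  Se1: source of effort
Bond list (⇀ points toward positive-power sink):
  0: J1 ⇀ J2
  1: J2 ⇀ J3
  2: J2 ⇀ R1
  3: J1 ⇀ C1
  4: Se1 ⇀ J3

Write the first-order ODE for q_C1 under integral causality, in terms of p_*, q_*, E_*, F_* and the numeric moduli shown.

b4 stroke→J3  (source Se1 imposes e)
b1 stroke→J2  (J3 effort already set via bond 4)
b3 stroke→J1  (prefer integral on C1)
b0 stroke→J2  (J1: bond 3 brought effort, rest push out)
b2 stroke→R1  (closing 1-jn rule on J2)

dq_C1/dt = E_Se1/8 - q_C1/8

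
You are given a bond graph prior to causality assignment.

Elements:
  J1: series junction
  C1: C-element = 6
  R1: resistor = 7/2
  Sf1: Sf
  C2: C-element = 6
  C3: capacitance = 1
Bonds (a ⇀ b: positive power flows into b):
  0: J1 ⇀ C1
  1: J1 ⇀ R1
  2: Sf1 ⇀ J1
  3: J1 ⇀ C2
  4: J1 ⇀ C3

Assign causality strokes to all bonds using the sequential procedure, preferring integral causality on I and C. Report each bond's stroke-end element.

bond 2 stroke→Sf1  (Sf1 (Sf) sets flow on bond)
bond 0 stroke→J1  (J1 flow already set via bond 2)
bond 1 stroke→J1  (1-jn J1 has f-setter on 2)
bond 3 stroke→J1  (common-f at J1 fixed by 2)
bond 4 stroke→J1  (J1: bond 2 brought flow, rest push out)

bond 0 |J1
bond 1 |J1
bond 2 |Sf1
bond 3 |J1
bond 4 |J1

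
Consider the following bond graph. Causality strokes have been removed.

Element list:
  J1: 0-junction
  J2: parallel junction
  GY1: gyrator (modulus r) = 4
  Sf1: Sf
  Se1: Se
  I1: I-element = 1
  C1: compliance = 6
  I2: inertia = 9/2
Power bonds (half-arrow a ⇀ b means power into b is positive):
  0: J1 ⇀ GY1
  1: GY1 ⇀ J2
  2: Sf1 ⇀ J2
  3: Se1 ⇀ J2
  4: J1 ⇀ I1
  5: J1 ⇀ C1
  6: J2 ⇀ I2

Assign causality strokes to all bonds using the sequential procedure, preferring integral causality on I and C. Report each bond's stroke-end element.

b2 stroke→Sf1  (Sf1 (Sf) sets flow on bond)
b3 stroke→J2  (Se1 fixes effort; stroke away)
b1 stroke→GY1  (J2: bond 3 brought effort, rest push out)
b6 stroke→I2  (J2 effort already set via bond 3)
b0 stroke→GY1  (GY1: gyrator matches bond 1)
b4 stroke→I1  (I1: I, integral causality)
b5 stroke→J1  (only one effort-in slot at J1)

b0 |GY1
b1 |GY1
b2 |Sf1
b3 |J2
b4 |I1
b5 |J1
b6 |I2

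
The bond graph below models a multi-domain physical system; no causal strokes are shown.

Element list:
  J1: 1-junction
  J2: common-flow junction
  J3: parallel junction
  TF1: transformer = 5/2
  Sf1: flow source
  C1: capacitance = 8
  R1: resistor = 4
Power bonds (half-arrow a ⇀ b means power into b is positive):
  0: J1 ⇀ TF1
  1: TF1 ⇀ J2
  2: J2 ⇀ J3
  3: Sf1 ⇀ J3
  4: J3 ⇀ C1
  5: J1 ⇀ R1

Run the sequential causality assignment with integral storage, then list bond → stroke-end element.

#3 stroke→Sf1  (Sf1: flow source, stroke at near end)
#4 stroke→J3  (C1 outputs effort q/C1)
#2 stroke→J2  (J3 effort already set via bond 4)
#1 stroke→TF1  (only one flow-in slot at J2)
#0 stroke→J1  (TF TF1: opposite of bond 1)
#5 stroke→R1  (only one flow-in slot at J1)

#0 |J1
#1 |TF1
#2 |J2
#3 |Sf1
#4 |J3
#5 |R1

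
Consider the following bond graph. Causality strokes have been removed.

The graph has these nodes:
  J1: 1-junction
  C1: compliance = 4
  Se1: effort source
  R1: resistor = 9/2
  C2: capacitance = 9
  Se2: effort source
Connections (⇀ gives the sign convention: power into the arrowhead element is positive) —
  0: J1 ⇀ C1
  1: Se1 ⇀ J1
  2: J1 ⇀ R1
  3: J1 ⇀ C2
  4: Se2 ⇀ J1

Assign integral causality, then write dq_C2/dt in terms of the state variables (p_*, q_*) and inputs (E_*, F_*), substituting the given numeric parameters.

dq_C2/dt = 2*E_Se1/9 + 2*E_Se2/9 - q_C1/18 - 2*q_C2/81

b1 →J1  (Se1: effort source, stroke at far end)
b4 →J1  (Se2 fixes effort; stroke away)
b0 →J1  (prefer integral on C1)
b3 →J1  (C2 outputs effort q/C2)
b2 →R1  (J1 needs exactly one f-in)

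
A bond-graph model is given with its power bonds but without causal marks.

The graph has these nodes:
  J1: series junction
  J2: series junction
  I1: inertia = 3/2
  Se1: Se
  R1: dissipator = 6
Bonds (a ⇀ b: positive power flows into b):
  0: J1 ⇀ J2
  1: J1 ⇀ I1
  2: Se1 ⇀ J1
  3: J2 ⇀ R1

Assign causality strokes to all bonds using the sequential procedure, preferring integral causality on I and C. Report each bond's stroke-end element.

bond 2 stroke at J1  (source Se1 imposes e)
bond 1 stroke at I1  (prefer integral on I1)
bond 0 stroke at J1  (J1: bond 1 brought flow, rest push out)
bond 3 stroke at J2  (J2 flow already set via bond 0)

b0 |J1
b1 |I1
b2 |J1
b3 |J2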